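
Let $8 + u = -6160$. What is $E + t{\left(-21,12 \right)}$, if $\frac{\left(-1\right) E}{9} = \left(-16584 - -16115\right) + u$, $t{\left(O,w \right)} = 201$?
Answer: $59934$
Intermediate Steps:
$u = -6168$ ($u = -8 - 6160 = -6168$)
$E = 59733$ ($E = - 9 \left(\left(-16584 - -16115\right) - 6168\right) = - 9 \left(\left(-16584 + 16115\right) - 6168\right) = - 9 \left(-469 - 6168\right) = \left(-9\right) \left(-6637\right) = 59733$)
$E + t{\left(-21,12 \right)} = 59733 + 201 = 59934$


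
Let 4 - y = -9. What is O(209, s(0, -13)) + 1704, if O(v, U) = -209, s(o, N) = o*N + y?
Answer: 1495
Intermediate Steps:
y = 13 (y = 4 - 1*(-9) = 4 + 9 = 13)
s(o, N) = 13 + N*o (s(o, N) = o*N + 13 = N*o + 13 = 13 + N*o)
O(209, s(0, -13)) + 1704 = -209 + 1704 = 1495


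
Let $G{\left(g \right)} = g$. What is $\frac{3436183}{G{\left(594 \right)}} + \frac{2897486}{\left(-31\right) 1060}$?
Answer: $\frac{13898983337}{2439855} \approx 5696.6$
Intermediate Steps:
$\frac{3436183}{G{\left(594 \right)}} + \frac{2897486}{\left(-31\right) 1060} = \frac{3436183}{594} + \frac{2897486}{\left(-31\right) 1060} = 3436183 \cdot \frac{1}{594} + \frac{2897486}{-32860} = \frac{3436183}{594} + 2897486 \left(- \frac{1}{32860}\right) = \frac{3436183}{594} - \frac{1448743}{16430} = \frac{13898983337}{2439855}$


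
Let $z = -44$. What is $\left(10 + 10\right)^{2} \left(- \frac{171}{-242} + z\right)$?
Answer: $- \frac{2095400}{121} \approx -17317.0$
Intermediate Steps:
$\left(10 + 10\right)^{2} \left(- \frac{171}{-242} + z\right) = \left(10 + 10\right)^{2} \left(- \frac{171}{-242} - 44\right) = 20^{2} \left(\left(-171\right) \left(- \frac{1}{242}\right) - 44\right) = 400 \left(\frac{171}{242} - 44\right) = 400 \left(- \frac{10477}{242}\right) = - \frac{2095400}{121}$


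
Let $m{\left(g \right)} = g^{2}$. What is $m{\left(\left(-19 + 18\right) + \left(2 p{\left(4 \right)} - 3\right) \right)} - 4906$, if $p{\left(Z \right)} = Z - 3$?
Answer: $-4902$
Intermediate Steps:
$p{\left(Z \right)} = -3 + Z$ ($p{\left(Z \right)} = Z - 3 = -3 + Z$)
$m{\left(\left(-19 + 18\right) + \left(2 p{\left(4 \right)} - 3\right) \right)} - 4906 = \left(\left(-19 + 18\right) - \left(3 - 2 \left(-3 + 4\right)\right)\right)^{2} - 4906 = \left(-1 + \left(2 \cdot 1 - 3\right)\right)^{2} - 4906 = \left(-1 + \left(2 - 3\right)\right)^{2} - 4906 = \left(-1 - 1\right)^{2} - 4906 = \left(-2\right)^{2} - 4906 = 4 - 4906 = -4902$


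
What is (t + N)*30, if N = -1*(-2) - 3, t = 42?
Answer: 1230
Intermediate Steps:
N = -1 (N = 2 - 3 = -1)
(t + N)*30 = (42 - 1)*30 = 41*30 = 1230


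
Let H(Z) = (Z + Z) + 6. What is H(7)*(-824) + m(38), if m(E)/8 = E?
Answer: -16176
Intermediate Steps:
m(E) = 8*E
H(Z) = 6 + 2*Z (H(Z) = 2*Z + 6 = 6 + 2*Z)
H(7)*(-824) + m(38) = (6 + 2*7)*(-824) + 8*38 = (6 + 14)*(-824) + 304 = 20*(-824) + 304 = -16480 + 304 = -16176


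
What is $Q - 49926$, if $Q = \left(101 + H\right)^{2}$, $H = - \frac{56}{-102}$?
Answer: $- \frac{103035485}{2601} \approx -39614.0$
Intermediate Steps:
$H = \frac{28}{51}$ ($H = \left(-56\right) \left(- \frac{1}{102}\right) = \frac{28}{51} \approx 0.54902$)
$Q = \frac{26822041}{2601}$ ($Q = \left(101 + \frac{28}{51}\right)^{2} = \left(\frac{5179}{51}\right)^{2} = \frac{26822041}{2601} \approx 10312.0$)
$Q - 49926 = \frac{26822041}{2601} - 49926 = - \frac{103035485}{2601}$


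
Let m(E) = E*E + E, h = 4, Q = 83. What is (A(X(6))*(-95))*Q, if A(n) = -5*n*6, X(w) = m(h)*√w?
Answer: 4731000*√6 ≈ 1.1589e+7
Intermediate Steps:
m(E) = E + E² (m(E) = E² + E = E + E²)
X(w) = 20*√w (X(w) = (4*(1 + 4))*√w = (4*5)*√w = 20*√w)
A(n) = -30*n
(A(X(6))*(-95))*Q = (-600*√6*(-95))*83 = (57000*√6)*83 = 4731000*√6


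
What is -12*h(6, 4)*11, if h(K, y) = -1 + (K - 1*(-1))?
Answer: -792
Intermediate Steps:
h(K, y) = K (h(K, y) = -1 + (K + 1) = -1 + (1 + K) = K)
-12*h(6, 4)*11 = -12*6*11 = -72*11 = -792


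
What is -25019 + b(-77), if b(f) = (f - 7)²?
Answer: -17963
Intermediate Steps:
b(f) = (-7 + f)²
-25019 + b(-77) = -25019 + (-7 - 77)² = -25019 + (-84)² = -25019 + 7056 = -17963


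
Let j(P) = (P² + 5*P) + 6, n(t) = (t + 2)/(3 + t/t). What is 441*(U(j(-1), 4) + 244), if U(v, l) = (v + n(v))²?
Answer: 111573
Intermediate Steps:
n(t) = ½ + t/4 (n(t) = (2 + t)/(3 + 1) = (2 + t)/4 = (2 + t)*(¼) = ½ + t/4)
j(P) = 6 + P² + 5*P
U(v, l) = (½ + 5*v/4)² (U(v, l) = (v + (½ + v/4))² = (½ + 5*v/4)²)
441*(U(j(-1), 4) + 244) = 441*((2 + 5*(6 + (-1)² + 5*(-1)))²/16 + 244) = 441*((2 + 5*(6 + 1 - 5))²/16 + 244) = 441*((2 + 5*2)²/16 + 244) = 441*((2 + 10)²/16 + 244) = 441*((1/16)*12² + 244) = 441*((1/16)*144 + 244) = 441*(9 + 244) = 441*253 = 111573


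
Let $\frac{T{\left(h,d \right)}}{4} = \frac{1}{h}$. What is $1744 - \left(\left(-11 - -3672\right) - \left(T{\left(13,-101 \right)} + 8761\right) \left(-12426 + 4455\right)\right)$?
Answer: $- \frac{907897908}{13} \approx -6.9838 \cdot 10^{7}$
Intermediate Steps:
$T{\left(h,d \right)} = \frac{4}{h}$
$1744 - \left(\left(-11 - -3672\right) - \left(T{\left(13,-101 \right)} + 8761\right) \left(-12426 + 4455\right)\right) = 1744 - \left(\left(-11 - -3672\right) - \left(\frac{4}{13} + 8761\right) \left(-12426 + 4455\right)\right) = 1744 - \left(\left(-11 + 3672\right) - \left(4 \cdot \frac{1}{13} + 8761\right) \left(-7971\right)\right) = 1744 - \left(3661 - \left(\frac{4}{13} + 8761\right) \left(-7971\right)\right) = 1744 - \left(3661 - \frac{113897}{13} \left(-7971\right)\right) = 1744 - \left(3661 - - \frac{907872987}{13}\right) = 1744 - \left(3661 + \frac{907872987}{13}\right) = 1744 - \frac{907920580}{13} = - \frac{907897908}{13}$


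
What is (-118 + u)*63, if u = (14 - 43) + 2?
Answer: -9135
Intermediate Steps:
u = -27 (u = -29 + 2 = -27)
(-118 + u)*63 = (-118 - 27)*63 = -145*63 = -9135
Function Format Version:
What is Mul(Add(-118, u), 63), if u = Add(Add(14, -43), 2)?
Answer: -9135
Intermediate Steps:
u = -27 (u = Add(-29, 2) = -27)
Mul(Add(-118, u), 63) = Mul(Add(-118, -27), 63) = Mul(-145, 63) = -9135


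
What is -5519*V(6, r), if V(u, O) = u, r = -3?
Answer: -33114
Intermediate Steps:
-5519*V(6, r) = -5519*6 = -33114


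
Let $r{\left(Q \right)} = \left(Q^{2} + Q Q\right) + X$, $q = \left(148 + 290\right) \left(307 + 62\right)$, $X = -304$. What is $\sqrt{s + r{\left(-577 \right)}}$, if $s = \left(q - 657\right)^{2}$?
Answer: $\sqrt{25910396779} \approx 1.6097 \cdot 10^{5}$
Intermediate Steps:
$q = 161622$ ($q = 438 \cdot 369 = 161622$)
$r{\left(Q \right)} = -304 + 2 Q^{2}$ ($r{\left(Q \right)} = \left(Q^{2} + Q Q\right) - 304 = \left(Q^{2} + Q^{2}\right) - 304 = 2 Q^{2} - 304 = -304 + 2 Q^{2}$)
$s = 25909731225$ ($s = \left(161622 - 657\right)^{2} = 160965^{2} = 25909731225$)
$\sqrt{s + r{\left(-577 \right)}} = \sqrt{25909731225 - \left(304 - 2 \left(-577\right)^{2}\right)} = \sqrt{25909731225 + \left(-304 + 2 \cdot 332929\right)} = \sqrt{25909731225 + \left(-304 + 665858\right)} = \sqrt{25909731225 + 665554} = \sqrt{25910396779}$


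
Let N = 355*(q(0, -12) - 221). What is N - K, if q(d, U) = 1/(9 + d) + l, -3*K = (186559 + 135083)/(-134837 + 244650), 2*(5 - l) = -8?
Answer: -74340788879/988317 ≈ -75220.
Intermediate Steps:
l = 9 (l = 5 - ½*(-8) = 5 + 4 = 9)
K = -107214/109813 (K = -(186559 + 135083)/(3*(-134837 + 244650)) = -107214/109813 ≈ -0.97633)
q(d, U) = 9 + 1/(9 + d) (q(d, U) = 1/(9 + d) + 9 = 9 + 1/(9 + d))
N = -676985/9 (N = 355*((82 + 9*0)/(9 + 0) - 221) = 355*((82 + 0)/9 - 221) = 355*((⅑)*82 - 221) = 355*(82/9 - 221) = 355*(-1907/9) = -676985/9 ≈ -75221.)
N - K = -676985/9 - 1*(-107214/109813) = -676985/9 + 107214/109813 = -74340788879/988317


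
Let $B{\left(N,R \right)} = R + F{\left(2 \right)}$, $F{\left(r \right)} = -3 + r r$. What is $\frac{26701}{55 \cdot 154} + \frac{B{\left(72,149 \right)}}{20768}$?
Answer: $\frac{12631747}{3997840} \approx 3.1596$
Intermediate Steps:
$F{\left(r \right)} = -3 + r^{2}$
$B{\left(N,R \right)} = 1 + R$ ($B{\left(N,R \right)} = R - \left(3 - 2^{2}\right) = R + \left(-3 + 4\right) = R + 1 = 1 + R$)
$\frac{26701}{55 \cdot 154} + \frac{B{\left(72,149 \right)}}{20768} = \frac{26701}{55 \cdot 154} + \frac{1 + 149}{20768} = \frac{26701}{8470} + 150 \cdot \frac{1}{20768} = 26701 \cdot \frac{1}{8470} + \frac{75}{10384} = \frac{26701}{8470} + \frac{75}{10384} = \frac{12631747}{3997840}$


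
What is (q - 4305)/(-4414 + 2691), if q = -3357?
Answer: 7662/1723 ≈ 4.4469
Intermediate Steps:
(q - 4305)/(-4414 + 2691) = (-3357 - 4305)/(-4414 + 2691) = -7662/(-1723) = -7662*(-1/1723) = 7662/1723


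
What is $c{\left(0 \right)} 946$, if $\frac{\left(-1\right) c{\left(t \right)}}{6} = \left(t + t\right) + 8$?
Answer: $-45408$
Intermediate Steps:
$c{\left(t \right)} = -48 - 12 t$ ($c{\left(t \right)} = - 6 \left(\left(t + t\right) + 8\right) = - 6 \left(2 t + 8\right) = - 6 \left(8 + 2 t\right) = -48 - 12 t$)
$c{\left(0 \right)} 946 = \left(-48 - 0\right) 946 = \left(-48 + 0\right) 946 = \left(-48\right) 946 = -45408$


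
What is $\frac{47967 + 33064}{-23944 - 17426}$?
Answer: $- \frac{81031}{41370} \approx -1.9587$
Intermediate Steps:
$\frac{47967 + 33064}{-23944 - 17426} = \frac{81031}{-41370} = 81031 \left(- \frac{1}{41370}\right) = - \frac{81031}{41370}$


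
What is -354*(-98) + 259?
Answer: 34951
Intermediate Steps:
-354*(-98) + 259 = 34692 + 259 = 34951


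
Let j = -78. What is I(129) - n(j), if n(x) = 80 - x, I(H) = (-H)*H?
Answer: -16799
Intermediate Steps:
I(H) = -H²
I(129) - n(j) = -1*129² - (80 - 1*(-78)) = -1*16641 - (80 + 78) = -16641 - 1*158 = -16641 - 158 = -16799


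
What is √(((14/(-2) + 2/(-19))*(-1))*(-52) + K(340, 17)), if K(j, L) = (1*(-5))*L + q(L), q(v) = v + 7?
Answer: I*√155401/19 ≈ 20.748*I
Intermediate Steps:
q(v) = 7 + v
K(j, L) = 7 - 4*L (K(j, L) = (1*(-5))*L + (7 + L) = -5*L + (7 + L) = 7 - 4*L)
√(((14/(-2) + 2/(-19))*(-1))*(-52) + K(340, 17)) = √(((14/(-2) + 2/(-19))*(-1))*(-52) + (7 - 4*17)) = √(((14*(-½) + 2*(-1/19))*(-1))*(-52) + (7 - 68)) = √(((-7 - 2/19)*(-1))*(-52) - 61) = √(-135/19*(-1)*(-52) - 61) = √((135/19)*(-52) - 61) = √(-7020/19 - 61) = √(-8179/19) = I*√155401/19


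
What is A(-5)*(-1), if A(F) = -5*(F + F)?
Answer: -50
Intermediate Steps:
A(F) = -10*F
A(-5)*(-1) = -10*(-5)*(-1) = 50*(-1) = -50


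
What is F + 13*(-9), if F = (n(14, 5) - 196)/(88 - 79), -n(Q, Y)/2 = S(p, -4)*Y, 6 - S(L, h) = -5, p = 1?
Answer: -151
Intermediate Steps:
S(L, h) = 11 (S(L, h) = 6 - 1*(-5) = 6 + 5 = 11)
n(Q, Y) = -22*Y
F = -34 (F = (-22*5 - 196)/(88 - 79) = (-110 - 196)/9 = -306*1/9 = -34)
F + 13*(-9) = -34 + 13*(-9) = -34 - 117 = -151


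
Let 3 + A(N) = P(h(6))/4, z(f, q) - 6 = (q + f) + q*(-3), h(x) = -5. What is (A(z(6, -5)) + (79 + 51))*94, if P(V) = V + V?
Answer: 11703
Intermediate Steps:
P(V) = 2*V
z(f, q) = 6 + f - 2*q (z(f, q) = 6 + ((q + f) + q*(-3)) = 6 + ((f + q) - 3*q) = 6 + (f - 2*q) = 6 + f - 2*q)
A(N) = -11/2 (A(N) = -3 + (2*(-5))/4 = -3 - 10*1/4 = -3 - 5/2 = -11/2)
(A(z(6, -5)) + (79 + 51))*94 = (-11/2 + (79 + 51))*94 = (-11/2 + 130)*94 = (249/2)*94 = 11703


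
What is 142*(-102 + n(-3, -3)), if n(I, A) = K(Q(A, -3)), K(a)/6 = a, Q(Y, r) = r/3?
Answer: -15336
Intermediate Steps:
Q(Y, r) = r/3 (Q(Y, r) = r*(1/3) = r/3)
K(a) = 6*a
n(I, A) = -6 (n(I, A) = 6*((1/3)*(-3)) = 6*(-1) = -6)
142*(-102 + n(-3, -3)) = 142*(-102 - 6) = 142*(-108) = -15336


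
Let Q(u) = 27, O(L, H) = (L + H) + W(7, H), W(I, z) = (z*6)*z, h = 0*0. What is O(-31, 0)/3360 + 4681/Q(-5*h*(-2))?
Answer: 5242441/30240 ≈ 173.36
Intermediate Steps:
h = 0
W(I, z) = 6*z**2 (W(I, z) = (6*z)*z = 6*z**2)
O(L, H) = H + L + 6*H**2 (O(L, H) = (L + H) + 6*H**2 = (H + L) + 6*H**2 = H + L + 6*H**2)
O(-31, 0)/3360 + 4681/Q(-5*h*(-2)) = (0 - 31 + 6*0**2)/3360 + 4681/27 = (0 - 31 + 6*0)*(1/3360) + 4681*(1/27) = (0 - 31 + 0)*(1/3360) + 4681/27 = -31*1/3360 + 4681/27 = -31/3360 + 4681/27 = 5242441/30240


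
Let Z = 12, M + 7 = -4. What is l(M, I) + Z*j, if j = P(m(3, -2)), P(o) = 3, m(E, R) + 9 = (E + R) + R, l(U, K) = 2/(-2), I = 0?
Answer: 35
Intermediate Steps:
M = -11 (M = -7 - 4 = -11)
l(U, K) = -1 (l(U, K) = 2*(-1/2) = -1)
m(E, R) = -9 + E + 2*R (m(E, R) = -9 + ((E + R) + R) = -9 + (E + 2*R) = -9 + E + 2*R)
j = 3
l(M, I) + Z*j = -1 + 12*3 = -1 + 36 = 35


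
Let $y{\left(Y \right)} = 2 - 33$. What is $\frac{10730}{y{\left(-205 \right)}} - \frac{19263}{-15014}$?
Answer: $- \frac{160503067}{465434} \approx -344.85$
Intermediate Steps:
$y{\left(Y \right)} = -31$ ($y{\left(Y \right)} = 2 - 33 = -31$)
$\frac{10730}{y{\left(-205 \right)}} - \frac{19263}{-15014} = \frac{10730}{-31} - \frac{19263}{-15014} = 10730 \left(- \frac{1}{31}\right) - - \frac{19263}{15014} = - \frac{10730}{31} + \frac{19263}{15014} = - \frac{160503067}{465434}$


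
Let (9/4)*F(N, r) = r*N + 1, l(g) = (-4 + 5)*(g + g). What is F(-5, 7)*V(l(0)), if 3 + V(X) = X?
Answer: 136/3 ≈ 45.333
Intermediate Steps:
l(g) = 2*g (l(g) = 1*(2*g) = 2*g)
V(X) = -3 + X
F(N, r) = 4/9 + 4*N*r/9 (F(N, r) = 4*(r*N + 1)/9 = 4*(N*r + 1)/9 = 4*(1 + N*r)/9 = 4/9 + 4*N*r/9)
F(-5, 7)*V(l(0)) = (4/9 + (4/9)*(-5)*7)*(-3 + 2*0) = (4/9 - 140/9)*(-3 + 0) = -136/9*(-3) = 136/3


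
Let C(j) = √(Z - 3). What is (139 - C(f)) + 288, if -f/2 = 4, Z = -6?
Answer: 427 - 3*I ≈ 427.0 - 3.0*I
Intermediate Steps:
f = -8 (f = -2*4 = -8)
C(j) = 3*I (C(j) = √(-6 - 3) = √(-9) = 3*I)
(139 - C(f)) + 288 = (139 - 3*I) + 288 = 427 - 3*I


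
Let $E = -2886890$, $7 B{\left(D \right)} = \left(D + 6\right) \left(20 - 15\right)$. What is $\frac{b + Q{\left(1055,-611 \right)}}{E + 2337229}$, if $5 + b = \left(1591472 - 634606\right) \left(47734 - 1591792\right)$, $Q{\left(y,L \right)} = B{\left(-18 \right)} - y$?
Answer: $\frac{10342196223076}{3847627} \approx 2.6879 \cdot 10^{6}$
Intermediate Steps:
$B{\left(D \right)} = \frac{30}{7} + \frac{5 D}{7}$ ($B{\left(D \right)} = \frac{\left(D + 6\right) \left(20 - 15\right)}{7} = \frac{\left(6 + D\right) 5}{7} = \frac{30 + 5 D}{7} = \frac{30}{7} + \frac{5 D}{7}$)
$Q{\left(y,L \right)} = - \frac{60}{7} - y$ ($Q{\left(y,L \right)} = \left(\frac{30}{7} + \frac{5}{7} \left(-18\right)\right) - y = \left(\frac{30}{7} - \frac{90}{7}\right) - y = - \frac{60}{7} - y$)
$b = -1477456602233$ ($b = -5 + \left(1591472 - 634606\right) \left(47734 - 1591792\right) = -5 + 956866 \left(-1544058\right) = -5 - 1477456602228 = -1477456602233$)
$\frac{b + Q{\left(1055,-611 \right)}}{E + 2337229} = \frac{-1477456602233 - \frac{7445}{7}}{-2886890 + 2337229} = \frac{-1477456602233 - \frac{7445}{7}}{-549661} = \left(-1477456602233 - \frac{7445}{7}\right) \left(- \frac{1}{549661}\right) = \left(- \frac{10342196223076}{7}\right) \left(- \frac{1}{549661}\right) = \frac{10342196223076}{3847627}$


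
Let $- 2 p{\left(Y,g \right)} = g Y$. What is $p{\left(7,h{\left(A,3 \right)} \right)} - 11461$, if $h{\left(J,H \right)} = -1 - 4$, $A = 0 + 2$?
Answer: $- \frac{22887}{2} \approx -11444.0$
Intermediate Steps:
$A = 2$
$h{\left(J,H \right)} = -5$
$p{\left(Y,g \right)} = - \frac{Y g}{2}$ ($p{\left(Y,g \right)} = - \frac{g Y}{2} = - \frac{Y g}{2}$)
$p{\left(7,h{\left(A,3 \right)} \right)} - 11461 = \left(- \frac{1}{2}\right) 7 \left(-5\right) - 11461 = \frac{35}{2} - 11461 = - \frac{22887}{2}$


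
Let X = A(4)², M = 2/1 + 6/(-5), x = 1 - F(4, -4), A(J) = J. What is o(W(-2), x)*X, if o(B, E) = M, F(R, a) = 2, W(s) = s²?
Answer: 64/5 ≈ 12.800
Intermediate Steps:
x = -1 (x = 1 - 1*2 = 1 - 2 = -1)
M = ⅘ (M = 2*1 + 6*(-⅕) = 2 - 6/5 = ⅘ ≈ 0.80000)
o(B, E) = ⅘
X = 16 (X = 4² = 16)
o(W(-2), x)*X = (⅘)*16 = 64/5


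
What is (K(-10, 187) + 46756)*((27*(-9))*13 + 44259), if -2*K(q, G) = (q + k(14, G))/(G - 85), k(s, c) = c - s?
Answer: 32667858925/17 ≈ 1.9216e+9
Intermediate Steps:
K(q, G) = -(-14 + G + q)/(2*(-85 + G)) (K(q, G) = -(q + (G - 1*14))/(2*(G - 85)) = -(q + (G - 14))/(2*(-85 + G)) = -(q + (-14 + G))/(2*(-85 + G)) = -(-14 + G + q)/(2*(-85 + G)))
(K(-10, 187) + 46756)*((27*(-9))*13 + 44259) = ((14 - 1*187 - 1*(-10))/(2*(-85 + 187)) + 46756)*((27*(-9))*13 + 44259) = ((1/2)*(14 - 187 + 10)/102 + 46756)*(-243*13 + 44259) = ((1/2)*(1/102)*(-163) + 46756)*(-3159 + 44259) = (-163/204 + 46756)*41100 = (9538061/204)*41100 = 32667858925/17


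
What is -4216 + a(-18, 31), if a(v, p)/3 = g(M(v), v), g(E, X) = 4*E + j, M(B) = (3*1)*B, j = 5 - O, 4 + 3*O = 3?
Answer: -4848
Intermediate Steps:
O = -1/3 (O = -4/3 + (1/3)*3 = -4/3 + 1 = -1/3 ≈ -0.33333)
j = 16/3 (j = 5 - 1*(-1/3) = 5 + 1/3 = 16/3 ≈ 5.3333)
M(B) = 3*B
g(E, X) = 16/3 + 4*E (g(E, X) = 4*E + 16/3 = 16/3 + 4*E)
a(v, p) = 16 + 36*v (a(v, p) = 3*(16/3 + 4*(3*v)) = 3*(16/3 + 12*v) = 16 + 36*v)
-4216 + a(-18, 31) = -4216 + (16 + 36*(-18)) = -4216 + (16 - 648) = -4216 - 632 = -4848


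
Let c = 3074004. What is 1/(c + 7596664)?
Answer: 1/10670668 ≈ 9.3715e-8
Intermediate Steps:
1/(c + 7596664) = 1/(3074004 + 7596664) = 1/10670668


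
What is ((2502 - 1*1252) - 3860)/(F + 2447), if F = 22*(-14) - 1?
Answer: -1305/1069 ≈ -1.2208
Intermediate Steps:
F = -309 (F = -308 - 1 = -309)
((2502 - 1*1252) - 3860)/(F + 2447) = ((2502 - 1*1252) - 3860)/(-309 + 2447) = ((2502 - 1252) - 3860)/2138 = (1250 - 3860)*(1/2138) = -2610*1/2138 = -1305/1069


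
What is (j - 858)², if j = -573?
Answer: 2047761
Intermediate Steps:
(j - 858)² = (-573 - 858)² = (-1431)² = 2047761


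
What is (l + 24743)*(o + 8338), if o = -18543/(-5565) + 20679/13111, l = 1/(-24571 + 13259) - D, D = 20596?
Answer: 679896241581847567/19651291240 ≈ 3.4598e+7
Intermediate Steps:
l = -232981953/11312 (l = 1/(-24571 + 13259) - 1*20596 = 1/(-11312) - 20596 = -1/11312 - 20596 = -232981953/11312 ≈ -20596.)
o = 17056948/3474415 (o = -18543*(-1/5565) + 20679*(1/13111) = 883/265 + 20679/13111 = 17056948/3474415 ≈ 4.9093)
(l + 24743)*(o + 8338) = (-232981953/11312 + 24743)*(17056948/3474415 + 8338) = (46910863/11312)*(28986729218/3474415) = 679896241581847567/19651291240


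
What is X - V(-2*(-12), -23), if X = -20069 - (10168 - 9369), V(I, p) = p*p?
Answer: -21397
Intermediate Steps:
V(I, p) = p²
X = -20868 (X = -20069 - 1*799 = -20069 - 799 = -20868)
X - V(-2*(-12), -23) = -20868 - 1*(-23)² = -20868 - 1*529 = -20868 - 529 = -21397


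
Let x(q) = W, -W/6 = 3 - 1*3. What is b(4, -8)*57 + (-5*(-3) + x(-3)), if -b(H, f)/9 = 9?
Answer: -4602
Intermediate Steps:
b(H, f) = -81 (b(H, f) = -9*9 = -81)
W = 0 (W = -6*(3 - 1*3) = -6*(3 - 3) = -6*0 = 0)
x(q) = 0
b(4, -8)*57 + (-5*(-3) + x(-3)) = -81*57 + (-5*(-3) + 0) = -4617 + (15 + 0) = -4617 + 15 = -4602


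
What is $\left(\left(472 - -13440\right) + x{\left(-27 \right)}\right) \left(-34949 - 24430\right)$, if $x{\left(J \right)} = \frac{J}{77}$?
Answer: $- \frac{63606606663}{77} \approx -8.2606 \cdot 10^{8}$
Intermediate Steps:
$x{\left(J \right)} = \frac{J}{77}$ ($x{\left(J \right)} = J \frac{1}{77} = \frac{J}{77}$)
$\left(\left(472 - -13440\right) + x{\left(-27 \right)}\right) \left(-34949 - 24430\right) = \left(\left(472 - -13440\right) + \frac{1}{77} \left(-27\right)\right) \left(-34949 - 24430\right) = \left(\left(472 + 13440\right) - \frac{27}{77}\right) \left(-59379\right) = \left(13912 - \frac{27}{77}\right) \left(-59379\right) = \frac{1071197}{77} \left(-59379\right) = - \frac{63606606663}{77}$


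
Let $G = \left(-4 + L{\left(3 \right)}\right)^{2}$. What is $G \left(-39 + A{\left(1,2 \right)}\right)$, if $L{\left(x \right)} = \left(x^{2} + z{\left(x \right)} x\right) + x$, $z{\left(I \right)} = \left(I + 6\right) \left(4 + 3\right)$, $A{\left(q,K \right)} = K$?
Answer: $-1435933$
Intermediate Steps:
$z{\left(I \right)} = 42 + 7 I$ ($z{\left(I \right)} = \left(6 + I\right) 7 = 42 + 7 I$)
$L{\left(x \right)} = x + x^{2} + x \left(42 + 7 x\right)$ ($L{\left(x \right)} = \left(x^{2} + \left(42 + 7 x\right) x\right) + x = \left(x^{2} + x \left(42 + 7 x\right)\right) + x = x + x^{2} + x \left(42 + 7 x\right)$)
$G = 38809$ ($G = \left(-4 + 3 \left(43 + 8 \cdot 3\right)\right)^{2} = \left(-4 + 3 \left(43 + 24\right)\right)^{2} = \left(-4 + 3 \cdot 67\right)^{2} = \left(-4 + 201\right)^{2} = 197^{2} = 38809$)
$G \left(-39 + A{\left(1,2 \right)}\right) = 38809 \left(-39 + 2\right) = 38809 \left(-37\right) = -1435933$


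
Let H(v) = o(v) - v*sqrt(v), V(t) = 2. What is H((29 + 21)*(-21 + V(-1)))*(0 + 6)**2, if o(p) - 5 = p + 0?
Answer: -34020 + 171000*I*sqrt(38) ≈ -34020.0 + 1.0541e+6*I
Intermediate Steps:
o(p) = 5 + p (o(p) = 5 + (p + 0) = 5 + p)
H(v) = 5 + v - v**(3/2) (H(v) = (5 + v) - v*sqrt(v) = (5 + v) - v**(3/2) = 5 + v - v**(3/2))
H((29 + 21)*(-21 + V(-1)))*(0 + 6)**2 = (5 + (29 + 21)*(-21 + 2) - ((29 + 21)*(-21 + 2))**(3/2))*(0 + 6)**2 = (5 + 50*(-19) - (50*(-19))**(3/2))*6**2 = (5 - 950 - (-950)**(3/2))*36 = (5 - 950 - (-4750)*I*sqrt(38))*36 = (5 - 950 + 4750*I*sqrt(38))*36 = (-945 + 4750*I*sqrt(38))*36 = -34020 + 171000*I*sqrt(38)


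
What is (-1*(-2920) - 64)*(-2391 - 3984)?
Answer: -18207000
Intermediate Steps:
(-1*(-2920) - 64)*(-2391 - 3984) = (2920 - 64)*(-6375) = 2856*(-6375) = -18207000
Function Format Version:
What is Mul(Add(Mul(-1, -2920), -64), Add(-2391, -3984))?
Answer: -18207000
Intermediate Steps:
Mul(Add(Mul(-1, -2920), -64), Add(-2391, -3984)) = Mul(Add(2920, -64), -6375) = Mul(2856, -6375) = -18207000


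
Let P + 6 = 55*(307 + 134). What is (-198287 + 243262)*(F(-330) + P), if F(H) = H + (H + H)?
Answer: 1046073525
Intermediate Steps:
F(H) = 3*H (F(H) = H + 2*H = 3*H)
P = 24249 (P = -6 + 55*(307 + 134) = -6 + 55*441 = -6 + 24255 = 24249)
(-198287 + 243262)*(F(-330) + P) = (-198287 + 243262)*(3*(-330) + 24249) = 44975*(-990 + 24249) = 44975*23259 = 1046073525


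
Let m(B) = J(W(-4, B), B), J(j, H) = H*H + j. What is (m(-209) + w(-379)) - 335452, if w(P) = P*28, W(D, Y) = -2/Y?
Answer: -63198045/209 ≈ -3.0238e+5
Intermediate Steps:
J(j, H) = j + H**2 (J(j, H) = H**2 + j = j + H**2)
m(B) = B**2 - 2/B (m(B) = -2/B + B**2 = B**2 - 2/B)
w(P) = 28*P
(m(-209) + w(-379)) - 335452 = ((-2 + (-209)**3)/(-209) + 28*(-379)) - 335452 = (-(-2 - 9129329)/209 - 10612) - 335452 = (-1/209*(-9129331) - 10612) - 335452 = (9129331/209 - 10612) - 335452 = 6911423/209 - 335452 = -63198045/209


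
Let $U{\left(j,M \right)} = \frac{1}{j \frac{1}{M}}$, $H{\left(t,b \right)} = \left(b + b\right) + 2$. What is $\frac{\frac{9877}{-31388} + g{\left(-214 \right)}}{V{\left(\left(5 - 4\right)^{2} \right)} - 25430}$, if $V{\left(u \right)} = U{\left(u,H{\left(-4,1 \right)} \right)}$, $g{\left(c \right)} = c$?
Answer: $\frac{960987}{114010184} \approx 0.008429$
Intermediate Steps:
$H{\left(t,b \right)} = 2 + 2 b$ ($H{\left(t,b \right)} = 2 b + 2 = 2 + 2 b$)
$U{\left(j,M \right)} = \frac{M}{j}$
$V{\left(u \right)} = \frac{4}{u}$ ($V{\left(u \right)} = \frac{2 + 2 \cdot 1}{u} = \frac{2 + 2}{u} = \frac{4}{u}$)
$\frac{\frac{9877}{-31388} + g{\left(-214 \right)}}{V{\left(\left(5 - 4\right)^{2} \right)} - 25430} = \frac{\frac{9877}{-31388} - 214}{\frac{4}{\left(5 - 4\right)^{2}} - 25430} = \frac{9877 \left(- \frac{1}{31388}\right) - 214}{\frac{4}{1^{2}} - 25430} = \frac{- \frac{1411}{4484} - 214}{\frac{4}{1} - 25430} = - \frac{960987}{4484 \left(4 \cdot 1 - 25430\right)} = - \frac{960987}{4484 \left(4 - 25430\right)} = - \frac{960987}{4484 \left(-25426\right)} = \left(- \frac{960987}{4484}\right) \left(- \frac{1}{25426}\right) = \frac{960987}{114010184}$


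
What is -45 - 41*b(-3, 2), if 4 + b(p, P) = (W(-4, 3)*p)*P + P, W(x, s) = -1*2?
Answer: -455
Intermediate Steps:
W(x, s) = -2
b(p, P) = -4 + P - 2*P*p (b(p, P) = -4 + ((-2*p)*P + P) = -4 + (-2*P*p + P) = -4 + (P - 2*P*p) = -4 + P - 2*P*p)
-45 - 41*b(-3, 2) = -45 - 41*(-4 + 2 - 2*2*(-3)) = -45 - 41*(-4 + 2 + 12) = -45 - 41*10 = -45 - 410 = -455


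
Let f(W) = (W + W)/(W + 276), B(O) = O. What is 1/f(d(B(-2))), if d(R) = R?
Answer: -137/2 ≈ -68.500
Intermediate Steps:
f(W) = 2*W/(276 + W) (f(W) = (2*W)/(276 + W) = 2*W/(276 + W))
1/f(d(B(-2))) = 1/(2*(-2)/(276 - 2)) = 1/(2*(-2)/274) = 1/(2*(-2)*(1/274)) = 1/(-2/137) = -137/2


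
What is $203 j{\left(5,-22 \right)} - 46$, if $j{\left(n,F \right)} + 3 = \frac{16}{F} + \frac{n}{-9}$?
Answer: $- \frac{90626}{99} \approx -915.41$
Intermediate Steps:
$j{\left(n,F \right)} = -3 + \frac{16}{F} - \frac{n}{9}$ ($j{\left(n,F \right)} = -3 + \left(\frac{16}{F} + \frac{n}{-9}\right) = -3 + \left(\frac{16}{F} + n \left(- \frac{1}{9}\right)\right) = -3 - \left(- \frac{16}{F} + \frac{n}{9}\right) = -3 + \frac{16}{F} - \frac{n}{9}$)
$203 j{\left(5,-22 \right)} - 46 = 203 \left(-3 + \frac{16}{-22} - \frac{5}{9}\right) - 46 = 203 \left(-3 + 16 \left(- \frac{1}{22}\right) - \frac{5}{9}\right) - 46 = 203 \left(-3 - \frac{8}{11} - \frac{5}{9}\right) - 46 = 203 \left(- \frac{424}{99}\right) - 46 = - \frac{86072}{99} - 46 = - \frac{90626}{99}$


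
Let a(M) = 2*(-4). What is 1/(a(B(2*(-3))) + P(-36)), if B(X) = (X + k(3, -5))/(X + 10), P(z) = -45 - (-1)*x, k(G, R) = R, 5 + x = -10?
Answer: -1/68 ≈ -0.014706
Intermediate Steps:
x = -15 (x = -5 - 10 = -15)
P(z) = -60 (P(z) = -45 - (-1)*(-15) = -45 - 1*15 = -45 - 15 = -60)
B(X) = (-5 + X)/(10 + X) (B(X) = (X - 5)/(X + 10) = (-5 + X)/(10 + X))
a(M) = -8
1/(a(B(2*(-3))) + P(-36)) = 1/(-8 - 60) = 1/(-68) = -1/68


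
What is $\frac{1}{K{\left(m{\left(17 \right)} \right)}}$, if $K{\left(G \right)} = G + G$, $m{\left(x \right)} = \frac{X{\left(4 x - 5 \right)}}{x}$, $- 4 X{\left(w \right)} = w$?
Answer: $- \frac{34}{63} \approx -0.53968$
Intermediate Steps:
$X{\left(w \right)} = - \frac{w}{4}$
$m{\left(x \right)} = \frac{\frac{5}{4} - x}{x}$ ($m{\left(x \right)} = \frac{\left(- \frac{1}{4}\right) \left(4 x - 5\right)}{x} = \frac{\left(- \frac{1}{4}\right) \left(-5 + 4 x\right)}{x} = \frac{\frac{5}{4} - x}{x}$)
$K{\left(G \right)} = 2 G$
$\frac{1}{K{\left(m{\left(17 \right)} \right)}} = \frac{1}{2 \frac{\frac{5}{4} - 17}{17}} = \frac{1}{2 \cdot \frac{1}{17} \left(- \frac{63}{4}\right)} = \frac{1}{2 \left(- \frac{63}{68}\right)} = \frac{1}{- \frac{63}{34}} = - \frac{34}{63}$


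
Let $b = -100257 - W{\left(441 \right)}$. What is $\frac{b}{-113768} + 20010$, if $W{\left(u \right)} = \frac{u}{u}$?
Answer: $\frac{1138298969}{56884} \approx 20011.0$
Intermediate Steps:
$W{\left(u \right)} = 1$
$b = -100258$ ($b = -100257 - 1 = -100258$)
$\frac{b}{-113768} + 20010 = - \frac{100258}{-113768} + 20010 = \left(-100258\right) \left(- \frac{1}{113768}\right) + 20010 = \frac{50129}{56884} + 20010 = \frac{1138298969}{56884}$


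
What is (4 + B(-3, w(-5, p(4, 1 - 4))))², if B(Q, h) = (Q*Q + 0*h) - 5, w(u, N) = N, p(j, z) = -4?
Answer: 64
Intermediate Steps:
B(Q, h) = -5 + Q² (B(Q, h) = (Q² + 0) - 5 = Q² - 5 = -5 + Q²)
(4 + B(-3, w(-5, p(4, 1 - 4))))² = (4 + (-5 + (-3)²))² = (4 + (-5 + 9))² = (4 + 4)² = 8² = 64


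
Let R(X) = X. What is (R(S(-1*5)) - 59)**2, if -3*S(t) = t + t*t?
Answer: 38809/9 ≈ 4312.1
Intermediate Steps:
S(t) = -t/3 - t**2/3 (S(t) = -(t + t*t)/3 = -(t + t**2)/3 = -t/3 - t**2/3)
(R(S(-1*5)) - 59)**2 = (-(-1*5)*(1 - 1*5)/3 - 59)**2 = (-1/3*(-5)*(1 - 5) - 59)**2 = (-1/3*(-5)*(-4) - 59)**2 = (-20/3 - 59)**2 = (-197/3)**2 = 38809/9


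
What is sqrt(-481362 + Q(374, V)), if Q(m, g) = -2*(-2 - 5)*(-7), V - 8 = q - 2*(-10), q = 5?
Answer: 2*I*sqrt(120365) ≈ 693.87*I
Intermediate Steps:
V = 33 (V = 8 + (5 - 2*(-10)) = 8 + (5 + 20) = 8 + 25 = 33)
Q(m, g) = -98 (Q(m, g) = -2*(-7)*(-7) = 14*(-7) = -98)
sqrt(-481362 + Q(374, V)) = sqrt(-481362 - 98) = sqrt(-481460) = 2*I*sqrt(120365)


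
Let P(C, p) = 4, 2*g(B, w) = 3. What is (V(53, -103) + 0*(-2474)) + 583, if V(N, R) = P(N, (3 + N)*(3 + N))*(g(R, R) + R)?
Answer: 177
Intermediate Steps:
g(B, w) = 3/2 (g(B, w) = (1/2)*3 = 3/2)
V(N, R) = 6 + 4*R (V(N, R) = 4*(3/2 + R) = 6 + 4*R)
(V(53, -103) + 0*(-2474)) + 583 = ((6 + 4*(-103)) + 0*(-2474)) + 583 = ((6 - 412) + 0) + 583 = (-406 + 0) + 583 = -406 + 583 = 177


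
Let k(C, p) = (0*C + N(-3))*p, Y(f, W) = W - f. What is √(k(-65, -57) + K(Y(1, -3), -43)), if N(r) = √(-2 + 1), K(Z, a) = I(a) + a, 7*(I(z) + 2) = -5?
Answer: √(-2240 - 2793*I)/7 ≈ 3.6982 - 7.7065*I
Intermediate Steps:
I(z) = -19/7 (I(z) = -2 + (⅐)*(-5) = -2 - 5/7 = -19/7)
K(Z, a) = -19/7 + a
N(r) = I (N(r) = √(-1) = I)
k(C, p) = I*p (k(C, p) = (0*C + I)*p = (0 + I)*p = I*p)
√(k(-65, -57) + K(Y(1, -3), -43)) = √(I*(-57) + (-19/7 - 43)) = √(-57*I - 320/7) = √(-320/7 - 57*I)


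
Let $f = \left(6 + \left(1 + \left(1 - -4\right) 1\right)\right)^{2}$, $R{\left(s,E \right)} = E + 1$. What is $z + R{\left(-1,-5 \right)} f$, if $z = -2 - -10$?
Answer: $-568$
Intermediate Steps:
$R{\left(s,E \right)} = 1 + E$
$z = 8$ ($z = -2 + 10 = 8$)
$f = 144$ ($f = \left(6 + \left(1 + \left(1 + 4\right) 1\right)\right)^{2} = \left(6 + \left(1 + 5 \cdot 1\right)\right)^{2} = \left(6 + \left(1 + 5\right)\right)^{2} = \left(6 + 6\right)^{2} = 12^{2} = 144$)
$z + R{\left(-1,-5 \right)} f = 8 + \left(1 - 5\right) 144 = 8 - 576 = -568$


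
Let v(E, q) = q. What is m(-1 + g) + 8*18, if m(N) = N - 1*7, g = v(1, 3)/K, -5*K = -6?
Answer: 277/2 ≈ 138.50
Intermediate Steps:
K = 6/5 (K = -1/5*(-6) = 6/5 ≈ 1.2000)
g = 5/2 (g = 3/(6/5) = 3*(5/6) = 5/2 ≈ 2.5000)
m(N) = -7 + N (m(N) = N - 7 = -7 + N)
m(-1 + g) + 8*18 = (-7 + (-1 + 5/2)) + 8*18 = (-7 + 3/2) + 144 = -11/2 + 144 = 277/2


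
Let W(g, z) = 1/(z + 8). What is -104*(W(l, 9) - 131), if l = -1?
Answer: 231504/17 ≈ 13618.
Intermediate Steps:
W(g, z) = 1/(8 + z)
-104*(W(l, 9) - 131) = -104*(1/(8 + 9) - 131) = -104*(1/17 - 131) = -104*(-2226/17) = 231504/17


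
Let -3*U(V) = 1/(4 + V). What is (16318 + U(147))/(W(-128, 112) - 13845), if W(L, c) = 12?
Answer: -7392053/6266349 ≈ -1.1796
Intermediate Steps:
U(V) = -1/(3*(4 + V))
(16318 + U(147))/(W(-128, 112) - 13845) = (16318 - 1/(12 + 3*147))/(12 - 13845) = (16318 - 1/(12 + 441))/(-13833) = (16318 - 1/453)*(-1/13833) = (7392053/453)*(-1/13833) = -7392053/6266349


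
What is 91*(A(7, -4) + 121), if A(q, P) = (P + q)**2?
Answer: 11830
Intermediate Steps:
91*(A(7, -4) + 121) = 91*((-4 + 7)**2 + 121) = 91*(3**2 + 121) = 91*(9 + 121) = 91*130 = 11830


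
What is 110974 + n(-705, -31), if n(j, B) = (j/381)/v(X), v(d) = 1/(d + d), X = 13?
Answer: 14087588/127 ≈ 1.1093e+5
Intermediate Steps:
v(d) = 1/(2*d)
n(j, B) = 26*j/381 (n(j, B) = (j/381)/(((1/2)/13)) = (j*(1/381))/(((1/2)*(1/13))) = (j/381)/(1/26) = (j/381)*26 = 26*j/381)
110974 + n(-705, -31) = 110974 + (26/381)*(-705) = 110974 - 6110/127 = 14087588/127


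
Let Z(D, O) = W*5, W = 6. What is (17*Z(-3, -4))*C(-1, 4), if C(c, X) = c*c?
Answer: 510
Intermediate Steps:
C(c, X) = c**2
Z(D, O) = 30 (Z(D, O) = 6*5 = 30)
(17*Z(-3, -4))*C(-1, 4) = (17*30)*(-1)**2 = 510*1 = 510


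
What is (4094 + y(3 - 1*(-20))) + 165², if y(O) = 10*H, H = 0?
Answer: 31319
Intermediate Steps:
y(O) = 0 (y(O) = 10*0 = 0)
(4094 + y(3 - 1*(-20))) + 165² = (4094 + 0) + 165² = 4094 + 27225 = 31319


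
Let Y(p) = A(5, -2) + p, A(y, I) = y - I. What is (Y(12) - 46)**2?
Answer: 729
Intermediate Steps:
Y(p) = 7 + p (Y(p) = (5 - 1*(-2)) + p = (5 + 2) + p = 7 + p)
(Y(12) - 46)**2 = ((7 + 12) - 46)**2 = (19 - 46)**2 = (-27)**2 = 729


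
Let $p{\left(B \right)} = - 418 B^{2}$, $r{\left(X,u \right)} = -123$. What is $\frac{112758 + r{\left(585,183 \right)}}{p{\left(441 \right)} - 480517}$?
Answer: $- \frac{22527}{16354715} \approx -0.0013774$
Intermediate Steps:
$\frac{112758 + r{\left(585,183 \right)}}{p{\left(441 \right)} - 480517} = \frac{112758 - 123}{- 418 \cdot 441^{2} - 480517} = \frac{112635}{\left(-418\right) 194481 - 480517} = \frac{112635}{-81293058 - 480517} = \frac{112635}{-81773575} = 112635 \left(- \frac{1}{81773575}\right) = - \frac{22527}{16354715}$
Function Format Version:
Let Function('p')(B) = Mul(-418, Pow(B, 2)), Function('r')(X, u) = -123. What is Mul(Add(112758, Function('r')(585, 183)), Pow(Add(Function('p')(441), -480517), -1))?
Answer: Rational(-22527, 16354715) ≈ -0.0013774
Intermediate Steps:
Mul(Add(112758, Function('r')(585, 183)), Pow(Add(Function('p')(441), -480517), -1)) = Mul(Add(112758, -123), Pow(Add(Mul(-418, Pow(441, 2)), -480517), -1)) = Mul(112635, Pow(Add(Mul(-418, 194481), -480517), -1)) = Mul(112635, Pow(Add(-81293058, -480517), -1)) = Mul(112635, Pow(-81773575, -1)) = Mul(112635, Rational(-1, 81773575)) = Rational(-22527, 16354715)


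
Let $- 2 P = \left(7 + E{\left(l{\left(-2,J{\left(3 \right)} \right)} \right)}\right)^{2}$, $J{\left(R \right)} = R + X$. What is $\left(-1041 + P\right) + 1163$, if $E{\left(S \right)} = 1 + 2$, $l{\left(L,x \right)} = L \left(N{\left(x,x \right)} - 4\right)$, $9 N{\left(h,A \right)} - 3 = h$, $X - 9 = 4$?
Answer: $72$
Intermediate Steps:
$X = 13$ ($X = 9 + 4 = 13$)
$N{\left(h,A \right)} = \frac{1}{3} + \frac{h}{9}$
$J{\left(R \right)} = 13 + R$ ($J{\left(R \right)} = R + 13 = 13 + R$)
$l{\left(L,x \right)} = L \left(- \frac{11}{3} + \frac{x}{9}\right)$ ($l{\left(L,x \right)} = L \left(\left(\frac{1}{3} + \frac{x}{9}\right) - 4\right) = L \left(- \frac{11}{3} + \frac{x}{9}\right)$)
$E{\left(S \right)} = 3$
$P = -50$ ($P = - \frac{\left(7 + 3\right)^{2}}{2} = - \frac{10^{2}}{2} = \left(- \frac{1}{2}\right) 100 = -50$)
$\left(-1041 + P\right) + 1163 = \left(-1041 - 50\right) + 1163 = -1091 + 1163 = 72$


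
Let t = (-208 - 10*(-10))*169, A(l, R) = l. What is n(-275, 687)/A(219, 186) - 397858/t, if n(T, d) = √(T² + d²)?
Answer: 198929/9126 + √547594/219 ≈ 25.177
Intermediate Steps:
t = -18252 (t = (-208 + 100)*169 = -108*169 = -18252)
n(-275, 687)/A(219, 186) - 397858/t = √((-275)² + 687²)/219 - 397858/(-18252) = √(75625 + 471969)*(1/219) - 397858*(-1/18252) = √547594*(1/219) + 198929/9126 = √547594/219 + 198929/9126 = 198929/9126 + √547594/219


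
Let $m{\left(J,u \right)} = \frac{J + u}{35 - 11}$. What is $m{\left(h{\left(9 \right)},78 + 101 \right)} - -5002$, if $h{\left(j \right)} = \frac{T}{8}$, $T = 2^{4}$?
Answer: $\frac{120229}{24} \approx 5009.5$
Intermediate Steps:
$T = 16$
$h{\left(j \right)} = 2$ ($h{\left(j \right)} = \frac{16}{8} = 16 \cdot \frac{1}{8} = 2$)
$m{\left(J,u \right)} = \frac{J}{24} + \frac{u}{24}$ ($m{\left(J,u \right)} = \frac{J + u}{24} = \left(J + u\right) \frac{1}{24} = \frac{J}{24} + \frac{u}{24}$)
$m{\left(h{\left(9 \right)},78 + 101 \right)} - -5002 = \left(\frac{1}{24} \cdot 2 + \frac{78 + 101}{24}\right) - -5002 = \left(\frac{1}{12} + \frac{1}{24} \cdot 179\right) + 5002 = \left(\frac{1}{12} + \frac{179}{24}\right) + 5002 = \frac{181}{24} + 5002 = \frac{120229}{24}$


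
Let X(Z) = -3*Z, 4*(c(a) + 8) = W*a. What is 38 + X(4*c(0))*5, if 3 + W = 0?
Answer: 518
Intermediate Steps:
W = -3 (W = -3 + 0 = -3)
c(a) = -8 - 3*a/4 (c(a) = -8 + (-3*a)/4 = -8 - 3*a/4)
38 + X(4*c(0))*5 = 38 - 12*(-8 - 3/4*0)*5 = 38 - 12*(-8 + 0)*5 = 38 - 12*(-8)*5 = 38 - 3*(-32)*5 = 38 + 96*5 = 38 + 480 = 518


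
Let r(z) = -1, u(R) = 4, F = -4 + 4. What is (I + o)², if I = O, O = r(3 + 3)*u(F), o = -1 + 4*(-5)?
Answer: 625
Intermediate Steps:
F = 0
o = -21 (o = -1 - 20 = -21)
O = -4 (O = -1*4 = -4)
I = -4
(I + o)² = (-4 - 21)² = (-25)² = 625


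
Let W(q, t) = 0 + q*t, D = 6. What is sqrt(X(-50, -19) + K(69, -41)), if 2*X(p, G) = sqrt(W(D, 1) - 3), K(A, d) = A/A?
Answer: sqrt(4 + 2*sqrt(3))/2 ≈ 1.3660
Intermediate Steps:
K(A, d) = 1
W(q, t) = q*t
X(p, G) = sqrt(3)/2 (X(p, G) = sqrt(6*1 - 3)/2 = sqrt(6 - 3)/2 = sqrt(3)/2)
sqrt(X(-50, -19) + K(69, -41)) = sqrt(sqrt(3)/2 + 1) = sqrt(1 + sqrt(3)/2)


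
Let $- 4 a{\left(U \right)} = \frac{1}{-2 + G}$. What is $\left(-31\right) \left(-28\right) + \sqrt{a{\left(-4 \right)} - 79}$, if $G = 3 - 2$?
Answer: $868 + \frac{3 i \sqrt{35}}{2} \approx 868.0 + 8.8741 i$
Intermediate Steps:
$G = 1$ ($G = 3 - 2 = 1$)
$a{\left(U \right)} = \frac{1}{4}$ ($a{\left(U \right)} = - \frac{1}{4 \left(-2 + 1\right)} = - \frac{1}{4 \left(-1\right)} = \left(- \frac{1}{4}\right) \left(-1\right) = \frac{1}{4}$)
$\left(-31\right) \left(-28\right) + \sqrt{a{\left(-4 \right)} - 79} = \left(-31\right) \left(-28\right) + \sqrt{\frac{1}{4} - 79} = 868 + \sqrt{- \frac{315}{4}} = 868 + \frac{3 i \sqrt{35}}{2}$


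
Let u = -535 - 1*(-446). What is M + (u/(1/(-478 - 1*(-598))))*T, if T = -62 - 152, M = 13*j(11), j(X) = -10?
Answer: 2285390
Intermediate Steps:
M = -130 (M = 13*(-10) = -130)
u = -89 (u = -535 + 446 = -89)
T = -214
M + (u/(1/(-478 - 1*(-598))))*T = -130 - 89/(1/(-478 - 1*(-598)))*(-214) = -130 - 89/(1/(-478 + 598))*(-214) = -130 - 89/(1/120)*(-214) = -130 - 89/1/120*(-214) = -130 - 89*120*(-214) = -130 - 10680*(-214) = -130 + 2285520 = 2285390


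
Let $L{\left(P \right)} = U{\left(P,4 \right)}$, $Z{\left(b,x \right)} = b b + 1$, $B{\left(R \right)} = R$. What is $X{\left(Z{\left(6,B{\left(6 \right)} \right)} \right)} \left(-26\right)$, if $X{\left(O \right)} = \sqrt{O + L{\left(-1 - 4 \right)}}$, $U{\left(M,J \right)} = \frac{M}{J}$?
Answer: $- 13 \sqrt{143} \approx -155.46$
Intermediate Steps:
$Z{\left(b,x \right)} = 1 + b^{2}$ ($Z{\left(b,x \right)} = b^{2} + 1 = 1 + b^{2}$)
$L{\left(P \right)} = \frac{P}{4}$
$X{\left(O \right)} = \sqrt{- \frac{5}{4} + O}$ ($X{\left(O \right)} = \sqrt{O + \frac{-1 - 4}{4}} = \sqrt{O + \frac{1}{4} \left(-5\right)} = \sqrt{O - \frac{5}{4}} = \sqrt{- \frac{5}{4} + O}$)
$X{\left(Z{\left(6,B{\left(6 \right)} \right)} \right)} \left(-26\right) = \frac{\sqrt{-5 + 4 \left(1 + 6^{2}\right)}}{2} \left(-26\right) = \frac{\sqrt{-5 + 4 \left(1 + 36\right)}}{2} \left(-26\right) = \frac{\sqrt{-5 + 4 \cdot 37}}{2} \left(-26\right) = \frac{\sqrt{-5 + 148}}{2} \left(-26\right) = \frac{\sqrt{143}}{2} \left(-26\right) = - 13 \sqrt{143}$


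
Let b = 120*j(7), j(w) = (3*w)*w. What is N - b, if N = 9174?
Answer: -8466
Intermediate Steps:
j(w) = 3*w**2
b = 17640 (b = 120*(3*7**2) = 120*(3*49) = 120*147 = 17640)
N - b = 9174 - 1*17640 = 9174 - 17640 = -8466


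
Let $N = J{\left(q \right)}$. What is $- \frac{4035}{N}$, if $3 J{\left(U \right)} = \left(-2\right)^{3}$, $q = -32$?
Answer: $\frac{12105}{8} \approx 1513.1$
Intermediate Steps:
$J{\left(U \right)} = - \frac{8}{3}$ ($J{\left(U \right)} = \frac{\left(-2\right)^{3}}{3} = \frac{1}{3} \left(-8\right) = - \frac{8}{3}$)
$N = - \frac{8}{3} \approx -2.6667$
$- \frac{4035}{N} = - \frac{4035}{- \frac{8}{3}} = \left(-4035\right) \left(- \frac{3}{8}\right) = \frac{12105}{8}$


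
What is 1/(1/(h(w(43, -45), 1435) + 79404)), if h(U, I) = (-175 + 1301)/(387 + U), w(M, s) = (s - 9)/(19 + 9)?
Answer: 428082728/5391 ≈ 79407.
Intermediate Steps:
w(M, s) = -9/28 + s/28 (w(M, s) = (-9 + s)/28 = (-9 + s)*(1/28) = -9/28 + s/28)
h(U, I) = 1126/(387 + U)
1/(1/(h(w(43, -45), 1435) + 79404)) = 1/(1/(1126/(387 + (-9/28 + (1/28)*(-45))) + 79404)) = 1/(1/(1126/(387 + (-9/28 - 45/28)) + 79404)) = 1/(1/(1126/(387 - 27/14) + 79404)) = 1/(1/(1126/(5391/14) + 79404)) = 1/(1/(1126*(14/5391) + 79404)) = 1/(1/(15764/5391 + 79404)) = 1/(1/(428082728/5391)) = 1/(5391/428082728) = 428082728/5391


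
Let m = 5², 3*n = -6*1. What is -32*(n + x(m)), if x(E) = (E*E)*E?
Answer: -499936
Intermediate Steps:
n = -2 (n = (-6*1)/3 = (⅓)*(-6) = -2)
m = 25
x(E) = E³ (x(E) = E²*E = E³)
-32*(n + x(m)) = -32*(-2 + 25³) = -32*(-2 + 15625) = -32*15623 = -499936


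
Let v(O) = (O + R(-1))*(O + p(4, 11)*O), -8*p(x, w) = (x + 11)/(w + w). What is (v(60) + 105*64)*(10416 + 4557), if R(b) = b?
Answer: 6560644545/44 ≈ 1.4911e+8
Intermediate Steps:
p(x, w) = -(11 + x)/(16*w) (p(x, w) = -(x + 11)/(8*(w + w)) = -(11 + x)/(8*(2*w)) = -(11 + x)*1/(2*w)/8 = -(11 + x)/(16*w))
v(O) = 161*O*(-1 + O)/176 (v(O) = (O - 1)*(O + ((1/16)*(-11 - 1*4)/11)*O) = (-1 + O)*(O + ((1/16)*(1/11)*(-11 - 4))*O) = (-1 + O)*(O + ((1/16)*(1/11)*(-15))*O) = (-1 + O)*(O - 15*O/176) = (-1 + O)*(161*O/176) = 161*O*(-1 + O)/176)
(v(60) + 105*64)*(10416 + 4557) = ((161/176)*60*(-1 + 60) + 105*64)*(10416 + 4557) = ((161/176)*60*59 + 6720)*14973 = (142485/44 + 6720)*14973 = (438165/44)*14973 = 6560644545/44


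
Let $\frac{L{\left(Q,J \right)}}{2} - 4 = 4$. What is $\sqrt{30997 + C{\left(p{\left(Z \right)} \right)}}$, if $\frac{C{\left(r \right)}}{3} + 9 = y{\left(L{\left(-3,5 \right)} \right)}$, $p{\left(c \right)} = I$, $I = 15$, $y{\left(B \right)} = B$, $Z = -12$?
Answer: $\sqrt{31018} \approx 176.12$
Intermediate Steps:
$L{\left(Q,J \right)} = 16$ ($L{\left(Q,J \right)} = 8 + 2 \cdot 4 = 8 + 8 = 16$)
$p{\left(c \right)} = 15$
$C{\left(r \right)} = 21$ ($C{\left(r \right)} = -27 + 3 \cdot 16 = -27 + 48 = 21$)
$\sqrt{30997 + C{\left(p{\left(Z \right)} \right)}} = \sqrt{30997 + 21} = \sqrt{31018}$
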